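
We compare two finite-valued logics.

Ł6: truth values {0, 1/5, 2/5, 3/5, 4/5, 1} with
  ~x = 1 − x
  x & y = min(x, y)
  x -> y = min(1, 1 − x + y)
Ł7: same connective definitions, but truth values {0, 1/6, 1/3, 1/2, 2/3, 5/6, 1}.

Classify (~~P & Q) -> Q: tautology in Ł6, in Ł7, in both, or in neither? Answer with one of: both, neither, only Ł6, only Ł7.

both

In Ł6: every assignment gives 1 — tautology.
In Ł7: every assignment gives 1 — tautology.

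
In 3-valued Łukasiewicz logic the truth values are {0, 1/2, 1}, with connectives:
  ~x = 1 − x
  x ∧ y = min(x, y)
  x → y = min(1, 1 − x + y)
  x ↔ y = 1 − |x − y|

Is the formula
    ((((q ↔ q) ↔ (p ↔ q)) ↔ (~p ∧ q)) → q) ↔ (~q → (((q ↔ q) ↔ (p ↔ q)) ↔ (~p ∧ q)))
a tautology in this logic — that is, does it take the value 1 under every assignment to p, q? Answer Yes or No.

No

Counterexample: take p = 0, q = 0.
q ↔ q = 0 ↔ 0 = 1
p ↔ q = 0 ↔ 0 = 1
(q ↔ q) ↔ (p ↔ q) = 1 ↔ 1 = 1
~p = ~0 = 1
~p ∧ q = 1 ∧ 0 = 0
((q ↔ q) ↔ (p ↔ q)) ↔ (~p ∧ q) = 1 ↔ 0 = 0
(((q ↔ q) ↔ (p ↔ q)) ↔ (~p ∧ q)) → q = 0 → 0 = 1
~q = ~0 = 1
q ↔ q = 0 ↔ 0 = 1
p ↔ q = 0 ↔ 0 = 1
(q ↔ q) ↔ (p ↔ q) = 1 ↔ 1 = 1
~p = ~0 = 1
~p ∧ q = 1 ∧ 0 = 0
((q ↔ q) ↔ (p ↔ q)) ↔ (~p ∧ q) = 1 ↔ 0 = 0
~q → (((q ↔ q) ↔ (p ↔ q)) ↔ (~p ∧ q)) = 1 → 0 = 0
((((q ↔ q) ↔ (p ↔ q)) ↔ (~p ∧ q)) → q) ↔ (~q → (((q ↔ q) ↔ (p ↔ q)) ↔ (~p ∧ q))) = 1 ↔ 0 = 0
This gives 0 ≠ 1.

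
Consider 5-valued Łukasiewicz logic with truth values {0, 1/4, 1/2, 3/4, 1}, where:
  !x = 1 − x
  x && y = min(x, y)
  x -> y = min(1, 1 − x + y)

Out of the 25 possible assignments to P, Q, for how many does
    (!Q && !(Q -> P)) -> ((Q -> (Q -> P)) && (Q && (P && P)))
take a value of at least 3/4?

24

value 1: 22 assignments (counts)
value 3/4: 2 assignments (counts)
value 1/2: 1 assignment
So 24 of the 25 assignments meet the threshold.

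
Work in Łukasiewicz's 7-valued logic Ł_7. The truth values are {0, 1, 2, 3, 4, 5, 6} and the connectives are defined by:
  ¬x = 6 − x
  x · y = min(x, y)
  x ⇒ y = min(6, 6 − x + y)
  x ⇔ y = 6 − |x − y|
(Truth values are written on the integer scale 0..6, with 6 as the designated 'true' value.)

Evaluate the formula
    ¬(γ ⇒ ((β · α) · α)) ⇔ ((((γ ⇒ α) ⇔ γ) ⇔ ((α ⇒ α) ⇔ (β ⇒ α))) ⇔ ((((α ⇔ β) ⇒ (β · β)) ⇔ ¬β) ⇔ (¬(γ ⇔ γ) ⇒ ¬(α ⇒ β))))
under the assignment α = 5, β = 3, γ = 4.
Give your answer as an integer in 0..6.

1

β · α = 3 · 5 = 3
(β · α) · α = 3 · 5 = 3
γ ⇒ ((β · α) · α) = 4 ⇒ 3 = 5
¬(γ ⇒ ((β · α) · α)) = ¬5 = 1
γ ⇒ α = 4 ⇒ 5 = 6
(γ ⇒ α) ⇔ γ = 6 ⇔ 4 = 4
α ⇒ α = 5 ⇒ 5 = 6
β ⇒ α = 3 ⇒ 5 = 6
(α ⇒ α) ⇔ (β ⇒ α) = 6 ⇔ 6 = 6
((γ ⇒ α) ⇔ γ) ⇔ ((α ⇒ α) ⇔ (β ⇒ α)) = 4 ⇔ 6 = 4
α ⇔ β = 5 ⇔ 3 = 4
β · β = 3 · 3 = 3
(α ⇔ β) ⇒ (β · β) = 4 ⇒ 3 = 5
¬β = ¬3 = 3
((α ⇔ β) ⇒ (β · β)) ⇔ ¬β = 5 ⇔ 3 = 4
γ ⇔ γ = 4 ⇔ 4 = 6
¬(γ ⇔ γ) = ¬6 = 0
α ⇒ β = 5 ⇒ 3 = 4
¬(α ⇒ β) = ¬4 = 2
¬(γ ⇔ γ) ⇒ ¬(α ⇒ β) = 0 ⇒ 2 = 6
(((α ⇔ β) ⇒ (β · β)) ⇔ ¬β) ⇔ (¬(γ ⇔ γ) ⇒ ¬(α ⇒ β)) = 4 ⇔ 6 = 4
(((γ ⇒ α) ⇔ γ) ⇔ ((α ⇒ α) ⇔ (β ⇒ α))) ⇔ ((((α ⇔ β) ⇒ (β · β)) ⇔ ¬β) ⇔ (¬(γ ⇔ γ) ⇒ ¬(α ⇒ β))) = 4 ⇔ 4 = 6
¬(γ ⇒ ((β · α) · α)) ⇔ ((((γ ⇒ α) ⇔ γ) ⇔ ((α ⇒ α) ⇔ (β ⇒ α))) ⇔ ((((α ⇔ β) ⇒ (β · β)) ⇔ ¬β) ⇔ (¬(γ ⇔ γ) ⇒ ¬(α ⇒ β)))) = 1 ⇔ 6 = 1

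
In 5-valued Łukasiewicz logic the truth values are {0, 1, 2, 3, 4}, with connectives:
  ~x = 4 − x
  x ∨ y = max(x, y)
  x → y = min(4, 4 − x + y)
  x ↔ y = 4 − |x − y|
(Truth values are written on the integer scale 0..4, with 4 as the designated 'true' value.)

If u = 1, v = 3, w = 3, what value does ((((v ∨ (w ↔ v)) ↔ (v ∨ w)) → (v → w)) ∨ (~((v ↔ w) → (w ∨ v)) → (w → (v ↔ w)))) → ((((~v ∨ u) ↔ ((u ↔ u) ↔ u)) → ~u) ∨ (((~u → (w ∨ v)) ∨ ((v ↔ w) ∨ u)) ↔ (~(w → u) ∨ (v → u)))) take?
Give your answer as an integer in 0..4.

3

w ↔ v = 3 ↔ 3 = 4
v ∨ (w ↔ v) = 3 ∨ 4 = 4
v ∨ w = 3 ∨ 3 = 3
(v ∨ (w ↔ v)) ↔ (v ∨ w) = 4 ↔ 3 = 3
v → w = 3 → 3 = 4
((v ∨ (w ↔ v)) ↔ (v ∨ w)) → (v → w) = 3 → 4 = 4
v ↔ w = 3 ↔ 3 = 4
w ∨ v = 3 ∨ 3 = 3
(v ↔ w) → (w ∨ v) = 4 → 3 = 3
~((v ↔ w) → (w ∨ v)) = ~3 = 1
v ↔ w = 3 ↔ 3 = 4
w → (v ↔ w) = 3 → 4 = 4
~((v ↔ w) → (w ∨ v)) → (w → (v ↔ w)) = 1 → 4 = 4
(((v ∨ (w ↔ v)) ↔ (v ∨ w)) → (v → w)) ∨ (~((v ↔ w) → (w ∨ v)) → (w → (v ↔ w))) = 4 ∨ 4 = 4
~v = ~3 = 1
~v ∨ u = 1 ∨ 1 = 1
u ↔ u = 1 ↔ 1 = 4
(u ↔ u) ↔ u = 4 ↔ 1 = 1
(~v ∨ u) ↔ ((u ↔ u) ↔ u) = 1 ↔ 1 = 4
~u = ~1 = 3
((~v ∨ u) ↔ ((u ↔ u) ↔ u)) → ~u = 4 → 3 = 3
~u = ~1 = 3
w ∨ v = 3 ∨ 3 = 3
~u → (w ∨ v) = 3 → 3 = 4
v ↔ w = 3 ↔ 3 = 4
(v ↔ w) ∨ u = 4 ∨ 1 = 4
(~u → (w ∨ v)) ∨ ((v ↔ w) ∨ u) = 4 ∨ 4 = 4
w → u = 3 → 1 = 2
~(w → u) = ~2 = 2
v → u = 3 → 1 = 2
~(w → u) ∨ (v → u) = 2 ∨ 2 = 2
((~u → (w ∨ v)) ∨ ((v ↔ w) ∨ u)) ↔ (~(w → u) ∨ (v → u)) = 4 ↔ 2 = 2
(((~v ∨ u) ↔ ((u ↔ u) ↔ u)) → ~u) ∨ (((~u → (w ∨ v)) ∨ ((v ↔ w) ∨ u)) ↔ (~(w → u) ∨ (v → u))) = 3 ∨ 2 = 3
((((v ∨ (w ↔ v)) ↔ (v ∨ w)) → (v → w)) ∨ (~((v ↔ w) → (w ∨ v)) → (w → (v ↔ w)))) → ((((~v ∨ u) ↔ ((u ↔ u) ↔ u)) → ~u) ∨ (((~u → (w ∨ v)) ∨ ((v ↔ w) ∨ u)) ↔ (~(w → u) ∨ (v → u)))) = 4 → 3 = 3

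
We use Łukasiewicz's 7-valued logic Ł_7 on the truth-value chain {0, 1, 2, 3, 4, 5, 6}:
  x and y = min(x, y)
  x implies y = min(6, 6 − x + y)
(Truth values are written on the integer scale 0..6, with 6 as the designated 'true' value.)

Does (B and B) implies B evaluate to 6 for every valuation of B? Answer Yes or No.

Yes

B = 0 ↦ 6
B = 1 ↦ 6
B = 2 ↦ 6
B = 3 ↦ 6
B = 4 ↦ 6
B = 5 ↦ 6
B = 6 ↦ 6
Every assignment gives a value ≥ 6.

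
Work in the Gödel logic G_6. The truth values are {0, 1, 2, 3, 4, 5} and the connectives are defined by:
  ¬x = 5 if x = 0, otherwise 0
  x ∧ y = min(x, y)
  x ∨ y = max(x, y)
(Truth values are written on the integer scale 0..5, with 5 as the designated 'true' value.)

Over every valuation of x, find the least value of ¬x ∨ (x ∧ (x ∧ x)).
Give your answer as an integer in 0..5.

Take x = 1:
¬x = ¬1 = 0
x ∧ x = 1 ∧ 1 = 1
x ∧ (x ∧ x) = 1 ∧ 1 = 1
¬x ∨ (x ∧ (x ∧ x)) = 0 ∨ 1 = 1
No assignment yields a value below 1, so this is the minimum.

1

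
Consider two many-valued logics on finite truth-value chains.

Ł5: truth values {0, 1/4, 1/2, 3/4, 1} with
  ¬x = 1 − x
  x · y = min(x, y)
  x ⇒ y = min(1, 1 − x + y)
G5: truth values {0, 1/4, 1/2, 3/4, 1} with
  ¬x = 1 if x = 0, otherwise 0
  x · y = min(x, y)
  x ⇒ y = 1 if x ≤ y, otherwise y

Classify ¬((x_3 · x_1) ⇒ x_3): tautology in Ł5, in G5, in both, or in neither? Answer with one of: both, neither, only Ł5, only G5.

neither

In Ł5: at x_1 = 0, x_3 = 0 the value is 0 — not a tautology.
In G5: at x_1 = 0, x_3 = 0 the value is 0 — not a tautology.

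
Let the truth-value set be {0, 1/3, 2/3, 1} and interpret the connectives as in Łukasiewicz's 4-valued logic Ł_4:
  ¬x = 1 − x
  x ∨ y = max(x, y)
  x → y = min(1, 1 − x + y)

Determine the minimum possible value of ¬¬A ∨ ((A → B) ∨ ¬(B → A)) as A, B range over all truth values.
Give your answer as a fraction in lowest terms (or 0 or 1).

Take A = 1/3, B = 0:
¬A = ¬1/3 = 2/3
¬¬A = ¬2/3 = 1/3
A → B = 1/3 → 0 = 2/3
B → A = 0 → 1/3 = 1
¬(B → A) = ¬1 = 0
(A → B) ∨ ¬(B → A) = 2/3 ∨ 0 = 2/3
¬¬A ∨ ((A → B) ∨ ¬(B → A)) = 1/3 ∨ 2/3 = 2/3
No assignment yields a value below 2/3, so this is the minimum.

2/3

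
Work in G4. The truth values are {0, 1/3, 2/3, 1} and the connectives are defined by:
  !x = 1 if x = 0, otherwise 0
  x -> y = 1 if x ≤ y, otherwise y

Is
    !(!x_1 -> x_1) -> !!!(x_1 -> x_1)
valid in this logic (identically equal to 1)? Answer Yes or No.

No

Counterexample: take x_1 = 0.
!x_1 = !0 = 1
!x_1 -> x_1 = 1 -> 0 = 0
!(!x_1 -> x_1) = !0 = 1
x_1 -> x_1 = 0 -> 0 = 1
!(x_1 -> x_1) = !1 = 0
!!(x_1 -> x_1) = !0 = 1
!!!(x_1 -> x_1) = !1 = 0
!(!x_1 -> x_1) -> !!!(x_1 -> x_1) = 1 -> 0 = 0
This gives 0 ≠ 1.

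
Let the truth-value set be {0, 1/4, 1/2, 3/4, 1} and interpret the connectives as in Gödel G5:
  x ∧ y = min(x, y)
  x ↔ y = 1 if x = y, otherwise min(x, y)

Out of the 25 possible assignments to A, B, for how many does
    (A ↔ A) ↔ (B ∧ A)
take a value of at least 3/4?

value 1: 1 assignment (counts)
value 3/4: 3 assignments (counts)
value 1/2: 5 assignments
value 1/4: 7 assignments
value 0: 9 assignments
So 4 of the 25 assignments meet the threshold.

4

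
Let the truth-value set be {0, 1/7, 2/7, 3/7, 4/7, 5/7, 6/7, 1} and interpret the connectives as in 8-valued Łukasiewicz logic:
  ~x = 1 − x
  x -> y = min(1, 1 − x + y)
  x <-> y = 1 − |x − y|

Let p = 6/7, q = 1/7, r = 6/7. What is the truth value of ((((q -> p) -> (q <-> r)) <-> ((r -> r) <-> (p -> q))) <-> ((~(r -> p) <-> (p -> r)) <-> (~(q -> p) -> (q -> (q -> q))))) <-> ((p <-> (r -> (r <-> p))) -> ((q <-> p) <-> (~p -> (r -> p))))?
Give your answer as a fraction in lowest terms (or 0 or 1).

4/7

q -> p = 1/7 -> 6/7 = 1
q <-> r = 1/7 <-> 6/7 = 2/7
(q -> p) -> (q <-> r) = 1 -> 2/7 = 2/7
r -> r = 6/7 -> 6/7 = 1
p -> q = 6/7 -> 1/7 = 2/7
(r -> r) <-> (p -> q) = 1 <-> 2/7 = 2/7
((q -> p) -> (q <-> r)) <-> ((r -> r) <-> (p -> q)) = 2/7 <-> 2/7 = 1
r -> p = 6/7 -> 6/7 = 1
~(r -> p) = ~1 = 0
p -> r = 6/7 -> 6/7 = 1
~(r -> p) <-> (p -> r) = 0 <-> 1 = 0
q -> p = 1/7 -> 6/7 = 1
~(q -> p) = ~1 = 0
q -> q = 1/7 -> 1/7 = 1
q -> (q -> q) = 1/7 -> 1 = 1
~(q -> p) -> (q -> (q -> q)) = 0 -> 1 = 1
(~(r -> p) <-> (p -> r)) <-> (~(q -> p) -> (q -> (q -> q))) = 0 <-> 1 = 0
(((q -> p) -> (q <-> r)) <-> ((r -> r) <-> (p -> q))) <-> ((~(r -> p) <-> (p -> r)) <-> (~(q -> p) -> (q -> (q -> q)))) = 1 <-> 0 = 0
r <-> p = 6/7 <-> 6/7 = 1
r -> (r <-> p) = 6/7 -> 1 = 1
p <-> (r -> (r <-> p)) = 6/7 <-> 1 = 6/7
q <-> p = 1/7 <-> 6/7 = 2/7
~p = ~6/7 = 1/7
r -> p = 6/7 -> 6/7 = 1
~p -> (r -> p) = 1/7 -> 1 = 1
(q <-> p) <-> (~p -> (r -> p)) = 2/7 <-> 1 = 2/7
(p <-> (r -> (r <-> p))) -> ((q <-> p) <-> (~p -> (r -> p))) = 6/7 -> 2/7 = 3/7
((((q -> p) -> (q <-> r)) <-> ((r -> r) <-> (p -> q))) <-> ((~(r -> p) <-> (p -> r)) <-> (~(q -> p) -> (q -> (q -> q))))) <-> ((p <-> (r -> (r <-> p))) -> ((q <-> p) <-> (~p -> (r -> p)))) = 0 <-> 3/7 = 4/7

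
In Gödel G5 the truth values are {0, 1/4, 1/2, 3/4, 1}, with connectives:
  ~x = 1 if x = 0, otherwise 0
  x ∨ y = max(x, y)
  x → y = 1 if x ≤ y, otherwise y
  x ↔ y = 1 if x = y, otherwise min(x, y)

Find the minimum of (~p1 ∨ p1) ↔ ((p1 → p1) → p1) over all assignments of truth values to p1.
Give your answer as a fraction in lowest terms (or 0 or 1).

0

Take p1 = 0:
~p1 = ~0 = 1
~p1 ∨ p1 = 1 ∨ 0 = 1
p1 → p1 = 0 → 0 = 1
(p1 → p1) → p1 = 1 → 0 = 0
(~p1 ∨ p1) ↔ ((p1 → p1) → p1) = 1 ↔ 0 = 0
No assignment yields a value below 0, so this is the minimum.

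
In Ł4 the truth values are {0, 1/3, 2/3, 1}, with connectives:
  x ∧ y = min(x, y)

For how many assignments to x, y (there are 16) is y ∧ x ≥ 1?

x = 0, y = 0 ↦ 0  <
x = 0, y = 1/3 ↦ 0  <
x = 0, y = 2/3 ↦ 0  <
x = 0, y = 1 ↦ 0  <
x = 1/3, y = 0 ↦ 0  <
x = 1/3, y = 1/3 ↦ 1/3  <
x = 1/3, y = 2/3 ↦ 1/3  <
x = 1/3, y = 1 ↦ 1/3  <
x = 2/3, y = 0 ↦ 0  <
x = 2/3, y = 1/3 ↦ 1/3  <
x = 2/3, y = 2/3 ↦ 2/3  <
x = 2/3, y = 1 ↦ 2/3  <
x = 1, y = 0 ↦ 0  <
x = 1, y = 1/3 ↦ 1/3  <
x = 1, y = 2/3 ↦ 2/3  <
x = 1, y = 1 ↦ 1  ≥
So 1 of the 16 assignments meets the threshold.

1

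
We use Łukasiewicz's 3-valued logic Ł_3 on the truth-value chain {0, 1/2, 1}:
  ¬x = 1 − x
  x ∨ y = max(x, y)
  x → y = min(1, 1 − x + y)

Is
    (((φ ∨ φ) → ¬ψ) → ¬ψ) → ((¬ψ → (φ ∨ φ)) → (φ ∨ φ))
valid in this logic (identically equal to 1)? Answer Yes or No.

φ = 0, ψ = 0 ↦ 1
φ = 0, ψ = 1/2 ↦ 1
φ = 0, ψ = 1 ↦ 1
φ = 1/2, ψ = 0 ↦ 1
φ = 1/2, ψ = 1/2 ↦ 1
φ = 1/2, ψ = 1 ↦ 1
φ = 1, ψ = 0 ↦ 1
φ = 1, ψ = 1/2 ↦ 1
φ = 1, ψ = 1 ↦ 1
Every assignment gives a value ≥ 1.

Yes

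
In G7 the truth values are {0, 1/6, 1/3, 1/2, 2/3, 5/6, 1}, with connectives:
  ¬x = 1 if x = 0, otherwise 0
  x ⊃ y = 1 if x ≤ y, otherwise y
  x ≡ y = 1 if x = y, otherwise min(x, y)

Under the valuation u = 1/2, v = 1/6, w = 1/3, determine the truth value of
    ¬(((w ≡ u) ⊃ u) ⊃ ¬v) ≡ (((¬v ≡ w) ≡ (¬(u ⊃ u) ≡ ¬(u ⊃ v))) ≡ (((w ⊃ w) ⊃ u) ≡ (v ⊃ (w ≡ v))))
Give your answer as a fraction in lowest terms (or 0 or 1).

0

w ≡ u = 1/3 ≡ 1/2 = 1/3
(w ≡ u) ⊃ u = 1/3 ⊃ 1/2 = 1
¬v = ¬1/6 = 0
((w ≡ u) ⊃ u) ⊃ ¬v = 1 ⊃ 0 = 0
¬(((w ≡ u) ⊃ u) ⊃ ¬v) = ¬0 = 1
¬v = ¬1/6 = 0
¬v ≡ w = 0 ≡ 1/3 = 0
u ⊃ u = 1/2 ⊃ 1/2 = 1
¬(u ⊃ u) = ¬1 = 0
u ⊃ v = 1/2 ⊃ 1/6 = 1/6
¬(u ⊃ v) = ¬1/6 = 0
¬(u ⊃ u) ≡ ¬(u ⊃ v) = 0 ≡ 0 = 1
(¬v ≡ w) ≡ (¬(u ⊃ u) ≡ ¬(u ⊃ v)) = 0 ≡ 1 = 0
w ⊃ w = 1/3 ⊃ 1/3 = 1
(w ⊃ w) ⊃ u = 1 ⊃ 1/2 = 1/2
w ≡ v = 1/3 ≡ 1/6 = 1/6
v ⊃ (w ≡ v) = 1/6 ⊃ 1/6 = 1
((w ⊃ w) ⊃ u) ≡ (v ⊃ (w ≡ v)) = 1/2 ≡ 1 = 1/2
((¬v ≡ w) ≡ (¬(u ⊃ u) ≡ ¬(u ⊃ v))) ≡ (((w ⊃ w) ⊃ u) ≡ (v ⊃ (w ≡ v))) = 0 ≡ 1/2 = 0
¬(((w ≡ u) ⊃ u) ⊃ ¬v) ≡ (((¬v ≡ w) ≡ (¬(u ⊃ u) ≡ ¬(u ⊃ v))) ≡ (((w ⊃ w) ⊃ u) ≡ (v ⊃ (w ≡ v)))) = 1 ≡ 0 = 0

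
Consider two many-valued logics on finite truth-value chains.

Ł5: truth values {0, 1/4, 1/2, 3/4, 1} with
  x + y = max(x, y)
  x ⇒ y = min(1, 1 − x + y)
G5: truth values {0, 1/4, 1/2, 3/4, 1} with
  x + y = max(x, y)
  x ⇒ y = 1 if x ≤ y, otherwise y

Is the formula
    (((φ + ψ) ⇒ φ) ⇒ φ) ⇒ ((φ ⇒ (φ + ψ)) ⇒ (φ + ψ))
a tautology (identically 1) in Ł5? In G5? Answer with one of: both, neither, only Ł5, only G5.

only Ł5

In Ł5: every assignment gives 1 — tautology.
In G5: at φ = 0, ψ = 1/4 the value is 1/4 — not a tautology.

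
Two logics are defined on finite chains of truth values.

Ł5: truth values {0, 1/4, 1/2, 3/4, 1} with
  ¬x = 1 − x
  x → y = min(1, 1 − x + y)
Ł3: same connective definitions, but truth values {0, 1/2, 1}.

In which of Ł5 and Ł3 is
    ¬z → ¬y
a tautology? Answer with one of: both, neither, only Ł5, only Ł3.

In Ł5: at y = 1/4, z = 0 the value is 3/4 — not a tautology.
In Ł3: at y = 1/2, z = 0 the value is 1/2 — not a tautology.

neither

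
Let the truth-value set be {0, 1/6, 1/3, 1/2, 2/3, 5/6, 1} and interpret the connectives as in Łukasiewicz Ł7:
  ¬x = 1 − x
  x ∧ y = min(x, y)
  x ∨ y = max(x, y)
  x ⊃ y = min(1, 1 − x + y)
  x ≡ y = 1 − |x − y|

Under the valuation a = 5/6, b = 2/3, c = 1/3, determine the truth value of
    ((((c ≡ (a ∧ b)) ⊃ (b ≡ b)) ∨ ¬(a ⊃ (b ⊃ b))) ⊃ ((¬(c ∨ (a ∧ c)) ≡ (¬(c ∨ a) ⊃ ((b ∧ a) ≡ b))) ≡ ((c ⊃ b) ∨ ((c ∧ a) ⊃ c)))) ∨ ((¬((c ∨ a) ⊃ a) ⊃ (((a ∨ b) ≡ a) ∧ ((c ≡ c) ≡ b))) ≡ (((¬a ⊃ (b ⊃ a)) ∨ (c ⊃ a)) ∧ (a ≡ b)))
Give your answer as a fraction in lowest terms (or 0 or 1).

a ∧ b = 5/6 ∧ 2/3 = 2/3
c ≡ (a ∧ b) = 1/3 ≡ 2/3 = 2/3
b ≡ b = 2/3 ≡ 2/3 = 1
(c ≡ (a ∧ b)) ⊃ (b ≡ b) = 2/3 ⊃ 1 = 1
b ⊃ b = 2/3 ⊃ 2/3 = 1
a ⊃ (b ⊃ b) = 5/6 ⊃ 1 = 1
¬(a ⊃ (b ⊃ b)) = ¬1 = 0
((c ≡ (a ∧ b)) ⊃ (b ≡ b)) ∨ ¬(a ⊃ (b ⊃ b)) = 1 ∨ 0 = 1
a ∧ c = 5/6 ∧ 1/3 = 1/3
c ∨ (a ∧ c) = 1/3 ∨ 1/3 = 1/3
¬(c ∨ (a ∧ c)) = ¬1/3 = 2/3
c ∨ a = 1/3 ∨ 5/6 = 5/6
¬(c ∨ a) = ¬5/6 = 1/6
b ∧ a = 2/3 ∧ 5/6 = 2/3
(b ∧ a) ≡ b = 2/3 ≡ 2/3 = 1
¬(c ∨ a) ⊃ ((b ∧ a) ≡ b) = 1/6 ⊃ 1 = 1
¬(c ∨ (a ∧ c)) ≡ (¬(c ∨ a) ⊃ ((b ∧ a) ≡ b)) = 2/3 ≡ 1 = 2/3
c ⊃ b = 1/3 ⊃ 2/3 = 1
c ∧ a = 1/3 ∧ 5/6 = 1/3
(c ∧ a) ⊃ c = 1/3 ⊃ 1/3 = 1
(c ⊃ b) ∨ ((c ∧ a) ⊃ c) = 1 ∨ 1 = 1
(¬(c ∨ (a ∧ c)) ≡ (¬(c ∨ a) ⊃ ((b ∧ a) ≡ b))) ≡ ((c ⊃ b) ∨ ((c ∧ a) ⊃ c)) = 2/3 ≡ 1 = 2/3
(((c ≡ (a ∧ b)) ⊃ (b ≡ b)) ∨ ¬(a ⊃ (b ⊃ b))) ⊃ ((¬(c ∨ (a ∧ c)) ≡ (¬(c ∨ a) ⊃ ((b ∧ a) ≡ b))) ≡ ((c ⊃ b) ∨ ((c ∧ a) ⊃ c))) = 1 ⊃ 2/3 = 2/3
c ∨ a = 1/3 ∨ 5/6 = 5/6
(c ∨ a) ⊃ a = 5/6 ⊃ 5/6 = 1
¬((c ∨ a) ⊃ a) = ¬1 = 0
a ∨ b = 5/6 ∨ 2/3 = 5/6
(a ∨ b) ≡ a = 5/6 ≡ 5/6 = 1
c ≡ c = 1/3 ≡ 1/3 = 1
(c ≡ c) ≡ b = 1 ≡ 2/3 = 2/3
((a ∨ b) ≡ a) ∧ ((c ≡ c) ≡ b) = 1 ∧ 2/3 = 2/3
¬((c ∨ a) ⊃ a) ⊃ (((a ∨ b) ≡ a) ∧ ((c ≡ c) ≡ b)) = 0 ⊃ 2/3 = 1
¬a = ¬5/6 = 1/6
b ⊃ a = 2/3 ⊃ 5/6 = 1
¬a ⊃ (b ⊃ a) = 1/6 ⊃ 1 = 1
c ⊃ a = 1/3 ⊃ 5/6 = 1
(¬a ⊃ (b ⊃ a)) ∨ (c ⊃ a) = 1 ∨ 1 = 1
a ≡ b = 5/6 ≡ 2/3 = 5/6
((¬a ⊃ (b ⊃ a)) ∨ (c ⊃ a)) ∧ (a ≡ b) = 1 ∧ 5/6 = 5/6
(¬((c ∨ a) ⊃ a) ⊃ (((a ∨ b) ≡ a) ∧ ((c ≡ c) ≡ b))) ≡ (((¬a ⊃ (b ⊃ a)) ∨ (c ⊃ a)) ∧ (a ≡ b)) = 1 ≡ 5/6 = 5/6
((((c ≡ (a ∧ b)) ⊃ (b ≡ b)) ∨ ¬(a ⊃ (b ⊃ b))) ⊃ ((¬(c ∨ (a ∧ c)) ≡ (¬(c ∨ a) ⊃ ((b ∧ a) ≡ b))) ≡ ((c ⊃ b) ∨ ((c ∧ a) ⊃ c)))) ∨ ((¬((c ∨ a) ⊃ a) ⊃ (((a ∨ b) ≡ a) ∧ ((c ≡ c) ≡ b))) ≡ (((¬a ⊃ (b ⊃ a)) ∨ (c ⊃ a)) ∧ (a ≡ b))) = 2/3 ∨ 5/6 = 5/6

5/6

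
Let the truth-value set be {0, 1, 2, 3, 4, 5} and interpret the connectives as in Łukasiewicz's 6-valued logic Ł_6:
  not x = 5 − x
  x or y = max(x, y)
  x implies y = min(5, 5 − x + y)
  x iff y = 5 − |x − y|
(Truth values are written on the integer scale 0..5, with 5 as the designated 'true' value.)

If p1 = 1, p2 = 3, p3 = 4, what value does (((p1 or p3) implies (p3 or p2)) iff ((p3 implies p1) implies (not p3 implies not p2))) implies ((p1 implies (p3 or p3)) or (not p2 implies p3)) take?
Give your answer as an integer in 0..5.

5

p1 or p3 = 1 or 4 = 4
p3 or p2 = 4 or 3 = 4
(p1 or p3) implies (p3 or p2) = 4 implies 4 = 5
p3 implies p1 = 4 implies 1 = 2
not p3 = not 4 = 1
not p2 = not 3 = 2
not p3 implies not p2 = 1 implies 2 = 5
(p3 implies p1) implies (not p3 implies not p2) = 2 implies 5 = 5
((p1 or p3) implies (p3 or p2)) iff ((p3 implies p1) implies (not p3 implies not p2)) = 5 iff 5 = 5
p3 or p3 = 4 or 4 = 4
p1 implies (p3 or p3) = 1 implies 4 = 5
not p2 = not 3 = 2
not p2 implies p3 = 2 implies 4 = 5
(p1 implies (p3 or p3)) or (not p2 implies p3) = 5 or 5 = 5
(((p1 or p3) implies (p3 or p2)) iff ((p3 implies p1) implies (not p3 implies not p2))) implies ((p1 implies (p3 or p3)) or (not p2 implies p3)) = 5 implies 5 = 5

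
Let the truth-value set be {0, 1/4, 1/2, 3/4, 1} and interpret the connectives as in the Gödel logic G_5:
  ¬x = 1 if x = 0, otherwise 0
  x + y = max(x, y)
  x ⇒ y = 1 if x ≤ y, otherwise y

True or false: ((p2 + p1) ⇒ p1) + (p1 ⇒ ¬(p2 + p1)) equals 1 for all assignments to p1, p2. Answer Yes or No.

Counterexample: take p1 = 1/4, p2 = 1/2.
p2 + p1 = 1/2 + 1/4 = 1/2
(p2 + p1) ⇒ p1 = 1/2 ⇒ 1/4 = 1/4
p2 + p1 = 1/2 + 1/4 = 1/2
¬(p2 + p1) = ¬1/2 = 0
p1 ⇒ ¬(p2 + p1) = 1/4 ⇒ 0 = 0
((p2 + p1) ⇒ p1) + (p1 ⇒ ¬(p2 + p1)) = 1/4 + 0 = 1/4
This gives 1/4 ≠ 1.

No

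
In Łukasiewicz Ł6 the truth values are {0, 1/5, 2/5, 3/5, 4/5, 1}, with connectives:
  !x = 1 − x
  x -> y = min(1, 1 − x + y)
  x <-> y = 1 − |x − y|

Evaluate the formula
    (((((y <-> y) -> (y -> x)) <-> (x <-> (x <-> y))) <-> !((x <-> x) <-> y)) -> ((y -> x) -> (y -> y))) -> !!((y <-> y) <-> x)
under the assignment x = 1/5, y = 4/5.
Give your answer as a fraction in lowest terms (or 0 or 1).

y <-> y = 4/5 <-> 4/5 = 1
y -> x = 4/5 -> 1/5 = 2/5
(y <-> y) -> (y -> x) = 1 -> 2/5 = 2/5
x <-> y = 1/5 <-> 4/5 = 2/5
x <-> (x <-> y) = 1/5 <-> 2/5 = 4/5
((y <-> y) -> (y -> x)) <-> (x <-> (x <-> y)) = 2/5 <-> 4/5 = 3/5
x <-> x = 1/5 <-> 1/5 = 1
(x <-> x) <-> y = 1 <-> 4/5 = 4/5
!((x <-> x) <-> y) = !4/5 = 1/5
(((y <-> y) -> (y -> x)) <-> (x <-> (x <-> y))) <-> !((x <-> x) <-> y) = 3/5 <-> 1/5 = 3/5
y -> x = 4/5 -> 1/5 = 2/5
y -> y = 4/5 -> 4/5 = 1
(y -> x) -> (y -> y) = 2/5 -> 1 = 1
((((y <-> y) -> (y -> x)) <-> (x <-> (x <-> y))) <-> !((x <-> x) <-> y)) -> ((y -> x) -> (y -> y)) = 3/5 -> 1 = 1
y <-> y = 4/5 <-> 4/5 = 1
(y <-> y) <-> x = 1 <-> 1/5 = 1/5
!((y <-> y) <-> x) = !1/5 = 4/5
!!((y <-> y) <-> x) = !4/5 = 1/5
(((((y <-> y) -> (y -> x)) <-> (x <-> (x <-> y))) <-> !((x <-> x) <-> y)) -> ((y -> x) -> (y -> y))) -> !!((y <-> y) <-> x) = 1 -> 1/5 = 1/5

1/5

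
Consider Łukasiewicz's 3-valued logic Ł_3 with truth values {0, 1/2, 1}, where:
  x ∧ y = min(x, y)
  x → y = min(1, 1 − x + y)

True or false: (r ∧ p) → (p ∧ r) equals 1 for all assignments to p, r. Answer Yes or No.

p = 0, r = 0 ↦ 1
p = 0, r = 1/2 ↦ 1
p = 0, r = 1 ↦ 1
p = 1/2, r = 0 ↦ 1
p = 1/2, r = 1/2 ↦ 1
p = 1/2, r = 1 ↦ 1
p = 1, r = 0 ↦ 1
p = 1, r = 1/2 ↦ 1
p = 1, r = 1 ↦ 1
Every assignment gives a value ≥ 1.

Yes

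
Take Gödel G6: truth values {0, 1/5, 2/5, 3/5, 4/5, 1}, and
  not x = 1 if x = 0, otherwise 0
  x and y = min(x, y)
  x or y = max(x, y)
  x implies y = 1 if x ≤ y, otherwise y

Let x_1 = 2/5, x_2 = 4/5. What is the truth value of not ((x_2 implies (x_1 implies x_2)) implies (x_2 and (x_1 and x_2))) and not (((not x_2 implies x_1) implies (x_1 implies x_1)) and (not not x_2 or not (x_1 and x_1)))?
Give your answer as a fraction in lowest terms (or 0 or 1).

0

x_1 implies x_2 = 2/5 implies 4/5 = 1
x_2 implies (x_1 implies x_2) = 4/5 implies 1 = 1
x_1 and x_2 = 2/5 and 4/5 = 2/5
x_2 and (x_1 and x_2) = 4/5 and 2/5 = 2/5
(x_2 implies (x_1 implies x_2)) implies (x_2 and (x_1 and x_2)) = 1 implies 2/5 = 2/5
not ((x_2 implies (x_1 implies x_2)) implies (x_2 and (x_1 and x_2))) = not 2/5 = 0
not x_2 = not 4/5 = 0
not x_2 implies x_1 = 0 implies 2/5 = 1
x_1 implies x_1 = 2/5 implies 2/5 = 1
(not x_2 implies x_1) implies (x_1 implies x_1) = 1 implies 1 = 1
not x_2 = not 4/5 = 0
not not x_2 = not 0 = 1
x_1 and x_1 = 2/5 and 2/5 = 2/5
not (x_1 and x_1) = not 2/5 = 0
not not x_2 or not (x_1 and x_1) = 1 or 0 = 1
((not x_2 implies x_1) implies (x_1 implies x_1)) and (not not x_2 or not (x_1 and x_1)) = 1 and 1 = 1
not (((not x_2 implies x_1) implies (x_1 implies x_1)) and (not not x_2 or not (x_1 and x_1))) = not 1 = 0
not ((x_2 implies (x_1 implies x_2)) implies (x_2 and (x_1 and x_2))) and not (((not x_2 implies x_1) implies (x_1 implies x_1)) and (not not x_2 or not (x_1 and x_1))) = 0 and 0 = 0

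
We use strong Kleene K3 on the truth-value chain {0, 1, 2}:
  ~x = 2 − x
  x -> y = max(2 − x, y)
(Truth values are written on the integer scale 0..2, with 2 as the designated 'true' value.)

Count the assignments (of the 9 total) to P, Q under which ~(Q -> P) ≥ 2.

P = 0, Q = 0 ↦ 0  <
P = 0, Q = 1 ↦ 1  <
P = 0, Q = 2 ↦ 2  ≥
P = 1, Q = 0 ↦ 0  <
P = 1, Q = 1 ↦ 1  <
P = 1, Q = 2 ↦ 1  <
P = 2, Q = 0 ↦ 0  <
P = 2, Q = 1 ↦ 0  <
P = 2, Q = 2 ↦ 0  <
So 1 of the 9 assignments meets the threshold.

1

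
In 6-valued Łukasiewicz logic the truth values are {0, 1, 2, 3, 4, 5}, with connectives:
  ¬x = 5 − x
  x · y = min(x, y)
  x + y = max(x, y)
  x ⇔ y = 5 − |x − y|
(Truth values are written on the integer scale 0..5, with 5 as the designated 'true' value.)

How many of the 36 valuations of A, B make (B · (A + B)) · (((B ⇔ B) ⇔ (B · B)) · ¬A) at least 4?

4

value 5: 1 assignment (counts)
value 4: 3 assignments (counts)
value 3: 5 assignments
value 2: 7 assignments
value 1: 9 assignments
value 0: 11 assignments
So 4 of the 36 assignments meet the threshold.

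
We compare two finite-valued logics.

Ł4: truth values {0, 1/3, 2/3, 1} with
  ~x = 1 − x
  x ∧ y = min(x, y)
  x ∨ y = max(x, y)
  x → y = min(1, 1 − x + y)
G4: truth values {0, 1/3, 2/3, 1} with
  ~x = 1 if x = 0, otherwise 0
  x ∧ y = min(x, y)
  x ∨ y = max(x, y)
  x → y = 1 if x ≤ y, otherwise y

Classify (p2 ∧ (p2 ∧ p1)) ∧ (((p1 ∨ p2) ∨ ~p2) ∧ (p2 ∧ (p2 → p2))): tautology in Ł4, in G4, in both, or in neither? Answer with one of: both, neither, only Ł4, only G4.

In Ł4: at p1 = 0, p2 = 0 the value is 0 — not a tautology.
In G4: at p1 = 0, p2 = 0 the value is 0 — not a tautology.

neither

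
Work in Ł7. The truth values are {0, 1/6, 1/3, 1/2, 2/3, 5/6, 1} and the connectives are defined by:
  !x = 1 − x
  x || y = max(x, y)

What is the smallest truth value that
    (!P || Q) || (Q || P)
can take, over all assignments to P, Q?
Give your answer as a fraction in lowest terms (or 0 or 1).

1/2

Take P = 1/2, Q = 0:
!P = !1/2 = 1/2
!P || Q = 1/2 || 0 = 1/2
Q || P = 0 || 1/2 = 1/2
(!P || Q) || (Q || P) = 1/2 || 1/2 = 1/2
No assignment yields a value below 1/2, so this is the minimum.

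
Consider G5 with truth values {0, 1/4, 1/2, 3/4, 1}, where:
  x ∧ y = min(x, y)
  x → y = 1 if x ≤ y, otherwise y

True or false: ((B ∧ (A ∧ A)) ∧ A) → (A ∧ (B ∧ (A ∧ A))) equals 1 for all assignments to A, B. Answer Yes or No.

Yes

At A = 0, B = 1/4, for instance:
A ∧ A = 0 ∧ 0 = 0
B ∧ (A ∧ A) = 1/4 ∧ 0 = 0
(B ∧ (A ∧ A)) ∧ A = 0 ∧ 0 = 0
A ∧ (B ∧ (A ∧ A)) = 0 ∧ 0 = 0
((B ∧ (A ∧ A)) ∧ A) → (A ∧ (B ∧ (A ∧ A))) = 0 → 0 = 1
and checking the remaining 24 assignments likewise gives ≥ 1 in every case.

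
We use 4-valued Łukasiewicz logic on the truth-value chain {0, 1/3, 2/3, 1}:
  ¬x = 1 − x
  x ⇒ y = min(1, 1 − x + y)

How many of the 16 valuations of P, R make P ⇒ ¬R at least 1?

10

P = 0, R = 0 ↦ 1  ≥
P = 0, R = 1/3 ↦ 1  ≥
P = 0, R = 2/3 ↦ 1  ≥
P = 0, R = 1 ↦ 1  ≥
P = 1/3, R = 0 ↦ 1  ≥
P = 1/3, R = 1/3 ↦ 1  ≥
P = 1/3, R = 2/3 ↦ 1  ≥
P = 1/3, R = 1 ↦ 2/3  <
P = 2/3, R = 0 ↦ 1  ≥
P = 2/3, R = 1/3 ↦ 1  ≥
P = 2/3, R = 2/3 ↦ 2/3  <
P = 2/3, R = 1 ↦ 1/3  <
P = 1, R = 0 ↦ 1  ≥
P = 1, R = 1/3 ↦ 2/3  <
P = 1, R = 2/3 ↦ 1/3  <
P = 1, R = 1 ↦ 0  <
So 10 of the 16 assignments meet the threshold.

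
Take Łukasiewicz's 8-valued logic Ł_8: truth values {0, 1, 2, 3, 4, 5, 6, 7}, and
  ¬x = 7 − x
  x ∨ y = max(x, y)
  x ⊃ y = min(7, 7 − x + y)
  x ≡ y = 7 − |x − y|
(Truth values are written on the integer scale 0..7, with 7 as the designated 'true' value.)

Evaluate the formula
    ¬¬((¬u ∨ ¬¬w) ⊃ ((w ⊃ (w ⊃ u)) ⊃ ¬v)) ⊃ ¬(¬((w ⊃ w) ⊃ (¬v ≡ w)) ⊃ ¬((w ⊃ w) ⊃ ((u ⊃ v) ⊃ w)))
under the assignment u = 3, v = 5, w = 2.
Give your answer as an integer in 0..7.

¬u = ¬3 = 4
¬w = ¬2 = 5
¬¬w = ¬5 = 2
¬u ∨ ¬¬w = 4 ∨ 2 = 4
w ⊃ u = 2 ⊃ 3 = 7
w ⊃ (w ⊃ u) = 2 ⊃ 7 = 7
¬v = ¬5 = 2
(w ⊃ (w ⊃ u)) ⊃ ¬v = 7 ⊃ 2 = 2
(¬u ∨ ¬¬w) ⊃ ((w ⊃ (w ⊃ u)) ⊃ ¬v) = 4 ⊃ 2 = 5
¬((¬u ∨ ¬¬w) ⊃ ((w ⊃ (w ⊃ u)) ⊃ ¬v)) = ¬5 = 2
¬¬((¬u ∨ ¬¬w) ⊃ ((w ⊃ (w ⊃ u)) ⊃ ¬v)) = ¬2 = 5
w ⊃ w = 2 ⊃ 2 = 7
¬v = ¬5 = 2
¬v ≡ w = 2 ≡ 2 = 7
(w ⊃ w) ⊃ (¬v ≡ w) = 7 ⊃ 7 = 7
¬((w ⊃ w) ⊃ (¬v ≡ w)) = ¬7 = 0
w ⊃ w = 2 ⊃ 2 = 7
u ⊃ v = 3 ⊃ 5 = 7
(u ⊃ v) ⊃ w = 7 ⊃ 2 = 2
(w ⊃ w) ⊃ ((u ⊃ v) ⊃ w) = 7 ⊃ 2 = 2
¬((w ⊃ w) ⊃ ((u ⊃ v) ⊃ w)) = ¬2 = 5
¬((w ⊃ w) ⊃ (¬v ≡ w)) ⊃ ¬((w ⊃ w) ⊃ ((u ⊃ v) ⊃ w)) = 0 ⊃ 5 = 7
¬(¬((w ⊃ w) ⊃ (¬v ≡ w)) ⊃ ¬((w ⊃ w) ⊃ ((u ⊃ v) ⊃ w))) = ¬7 = 0
¬¬((¬u ∨ ¬¬w) ⊃ ((w ⊃ (w ⊃ u)) ⊃ ¬v)) ⊃ ¬(¬((w ⊃ w) ⊃ (¬v ≡ w)) ⊃ ¬((w ⊃ w) ⊃ ((u ⊃ v) ⊃ w))) = 5 ⊃ 0 = 2

2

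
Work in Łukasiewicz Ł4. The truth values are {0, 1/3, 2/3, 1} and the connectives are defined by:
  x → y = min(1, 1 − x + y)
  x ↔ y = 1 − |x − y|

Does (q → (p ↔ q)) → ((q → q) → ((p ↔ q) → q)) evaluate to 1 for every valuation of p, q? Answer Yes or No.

Counterexample: take p = 0, q = 0.
p ↔ q = 0 ↔ 0 = 1
q → (p ↔ q) = 0 → 1 = 1
q → q = 0 → 0 = 1
p ↔ q = 0 ↔ 0 = 1
(p ↔ q) → q = 1 → 0 = 0
(q → q) → ((p ↔ q) → q) = 1 → 0 = 0
(q → (p ↔ q)) → ((q → q) → ((p ↔ q) → q)) = 1 → 0 = 0
This gives 0 ≠ 1.

No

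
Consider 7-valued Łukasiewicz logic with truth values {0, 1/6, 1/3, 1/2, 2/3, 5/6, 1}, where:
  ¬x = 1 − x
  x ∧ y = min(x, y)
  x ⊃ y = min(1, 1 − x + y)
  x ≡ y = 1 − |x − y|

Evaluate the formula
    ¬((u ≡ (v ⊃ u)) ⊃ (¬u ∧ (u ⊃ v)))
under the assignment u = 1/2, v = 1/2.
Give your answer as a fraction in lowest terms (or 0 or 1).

v ⊃ u = 1/2 ⊃ 1/2 = 1
u ≡ (v ⊃ u) = 1/2 ≡ 1 = 1/2
¬u = ¬1/2 = 1/2
u ⊃ v = 1/2 ⊃ 1/2 = 1
¬u ∧ (u ⊃ v) = 1/2 ∧ 1 = 1/2
(u ≡ (v ⊃ u)) ⊃ (¬u ∧ (u ⊃ v)) = 1/2 ⊃ 1/2 = 1
¬((u ≡ (v ⊃ u)) ⊃ (¬u ∧ (u ⊃ v))) = ¬1 = 0

0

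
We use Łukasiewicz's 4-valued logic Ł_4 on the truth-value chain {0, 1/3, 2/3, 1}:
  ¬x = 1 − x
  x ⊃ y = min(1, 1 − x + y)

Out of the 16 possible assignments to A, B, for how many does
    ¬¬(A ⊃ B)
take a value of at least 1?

10

A = 0, B = 0 ↦ 1  ≥
A = 0, B = 1/3 ↦ 1  ≥
A = 0, B = 2/3 ↦ 1  ≥
A = 0, B = 1 ↦ 1  ≥
A = 1/3, B = 0 ↦ 2/3  <
A = 1/3, B = 1/3 ↦ 1  ≥
A = 1/3, B = 2/3 ↦ 1  ≥
A = 1/3, B = 1 ↦ 1  ≥
A = 2/3, B = 0 ↦ 1/3  <
A = 2/3, B = 1/3 ↦ 2/3  <
A = 2/3, B = 2/3 ↦ 1  ≥
A = 2/3, B = 1 ↦ 1  ≥
A = 1, B = 0 ↦ 0  <
A = 1, B = 1/3 ↦ 1/3  <
A = 1, B = 2/3 ↦ 2/3  <
A = 1, B = 1 ↦ 1  ≥
So 10 of the 16 assignments meet the threshold.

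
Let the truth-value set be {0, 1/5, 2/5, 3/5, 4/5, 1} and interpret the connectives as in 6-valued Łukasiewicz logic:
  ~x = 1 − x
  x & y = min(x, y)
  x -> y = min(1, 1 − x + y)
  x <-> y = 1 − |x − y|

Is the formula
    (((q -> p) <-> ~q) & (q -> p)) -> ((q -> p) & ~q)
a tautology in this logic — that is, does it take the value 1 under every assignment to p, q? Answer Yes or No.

Counterexample: take p = 1/5, q = 2/5.
q -> p = 2/5 -> 1/5 = 4/5
~q = ~2/5 = 3/5
(q -> p) <-> ~q = 4/5 <-> 3/5 = 4/5
q -> p = 2/5 -> 1/5 = 4/5
((q -> p) <-> ~q) & (q -> p) = 4/5 & 4/5 = 4/5
q -> p = 2/5 -> 1/5 = 4/5
~q = ~2/5 = 3/5
(q -> p) & ~q = 4/5 & 3/5 = 3/5
(((q -> p) <-> ~q) & (q -> p)) -> ((q -> p) & ~q) = 4/5 -> 3/5 = 4/5
This gives 4/5 ≠ 1.

No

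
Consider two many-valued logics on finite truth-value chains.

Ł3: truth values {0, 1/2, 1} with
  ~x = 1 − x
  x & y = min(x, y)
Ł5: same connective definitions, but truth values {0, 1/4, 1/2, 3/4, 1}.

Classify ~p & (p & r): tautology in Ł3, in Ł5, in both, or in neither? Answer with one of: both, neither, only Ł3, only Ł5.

In Ł3: at p = 0, r = 0 the value is 0 — not a tautology.
In Ł5: at p = 0, r = 0 the value is 0 — not a tautology.

neither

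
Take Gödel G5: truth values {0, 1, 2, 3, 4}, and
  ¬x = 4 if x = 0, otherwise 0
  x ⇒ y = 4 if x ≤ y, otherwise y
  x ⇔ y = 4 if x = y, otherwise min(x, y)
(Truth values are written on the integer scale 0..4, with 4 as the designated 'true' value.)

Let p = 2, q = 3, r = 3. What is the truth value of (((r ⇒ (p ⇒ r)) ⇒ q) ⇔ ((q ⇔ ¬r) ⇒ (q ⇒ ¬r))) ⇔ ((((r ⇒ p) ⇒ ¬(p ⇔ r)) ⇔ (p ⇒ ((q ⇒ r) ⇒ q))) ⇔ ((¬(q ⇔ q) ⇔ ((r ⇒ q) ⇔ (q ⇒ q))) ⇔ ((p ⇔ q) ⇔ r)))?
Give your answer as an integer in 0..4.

p ⇒ r = 2 ⇒ 3 = 4
r ⇒ (p ⇒ r) = 3 ⇒ 4 = 4
(r ⇒ (p ⇒ r)) ⇒ q = 4 ⇒ 3 = 3
¬r = ¬3 = 0
q ⇔ ¬r = 3 ⇔ 0 = 0
¬r = ¬3 = 0
q ⇒ ¬r = 3 ⇒ 0 = 0
(q ⇔ ¬r) ⇒ (q ⇒ ¬r) = 0 ⇒ 0 = 4
((r ⇒ (p ⇒ r)) ⇒ q) ⇔ ((q ⇔ ¬r) ⇒ (q ⇒ ¬r)) = 3 ⇔ 4 = 3
r ⇒ p = 3 ⇒ 2 = 2
p ⇔ r = 2 ⇔ 3 = 2
¬(p ⇔ r) = ¬2 = 0
(r ⇒ p) ⇒ ¬(p ⇔ r) = 2 ⇒ 0 = 0
q ⇒ r = 3 ⇒ 3 = 4
(q ⇒ r) ⇒ q = 4 ⇒ 3 = 3
p ⇒ ((q ⇒ r) ⇒ q) = 2 ⇒ 3 = 4
((r ⇒ p) ⇒ ¬(p ⇔ r)) ⇔ (p ⇒ ((q ⇒ r) ⇒ q)) = 0 ⇔ 4 = 0
q ⇔ q = 3 ⇔ 3 = 4
¬(q ⇔ q) = ¬4 = 0
r ⇒ q = 3 ⇒ 3 = 4
q ⇒ q = 3 ⇒ 3 = 4
(r ⇒ q) ⇔ (q ⇒ q) = 4 ⇔ 4 = 4
¬(q ⇔ q) ⇔ ((r ⇒ q) ⇔ (q ⇒ q)) = 0 ⇔ 4 = 0
p ⇔ q = 2 ⇔ 3 = 2
(p ⇔ q) ⇔ r = 2 ⇔ 3 = 2
(¬(q ⇔ q) ⇔ ((r ⇒ q) ⇔ (q ⇒ q))) ⇔ ((p ⇔ q) ⇔ r) = 0 ⇔ 2 = 0
(((r ⇒ p) ⇒ ¬(p ⇔ r)) ⇔ (p ⇒ ((q ⇒ r) ⇒ q))) ⇔ ((¬(q ⇔ q) ⇔ ((r ⇒ q) ⇔ (q ⇒ q))) ⇔ ((p ⇔ q) ⇔ r)) = 0 ⇔ 0 = 4
(((r ⇒ (p ⇒ r)) ⇒ q) ⇔ ((q ⇔ ¬r) ⇒ (q ⇒ ¬r))) ⇔ ((((r ⇒ p) ⇒ ¬(p ⇔ r)) ⇔ (p ⇒ ((q ⇒ r) ⇒ q))) ⇔ ((¬(q ⇔ q) ⇔ ((r ⇒ q) ⇔ (q ⇒ q))) ⇔ ((p ⇔ q) ⇔ r))) = 3 ⇔ 4 = 3

3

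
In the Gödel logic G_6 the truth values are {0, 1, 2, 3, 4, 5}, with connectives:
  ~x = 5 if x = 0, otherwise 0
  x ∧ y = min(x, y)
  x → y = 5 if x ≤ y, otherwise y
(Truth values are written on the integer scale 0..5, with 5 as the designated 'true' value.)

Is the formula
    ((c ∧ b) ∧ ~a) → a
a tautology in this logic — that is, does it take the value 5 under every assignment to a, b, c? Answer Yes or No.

No

Counterexample: take a = 0, b = 1, c = 1.
c ∧ b = 1 ∧ 1 = 1
~a = ~0 = 5
(c ∧ b) ∧ ~a = 1 ∧ 5 = 1
((c ∧ b) ∧ ~a) → a = 1 → 0 = 0
This gives 0 ≠ 5.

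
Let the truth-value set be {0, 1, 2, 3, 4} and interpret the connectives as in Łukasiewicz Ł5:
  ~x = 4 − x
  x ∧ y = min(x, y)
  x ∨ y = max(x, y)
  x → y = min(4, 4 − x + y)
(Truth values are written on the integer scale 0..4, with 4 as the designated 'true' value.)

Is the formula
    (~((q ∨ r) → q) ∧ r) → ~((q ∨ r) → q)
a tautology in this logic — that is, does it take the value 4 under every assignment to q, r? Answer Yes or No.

At q = 4, r = 2, for instance:
q ∨ r = 4 ∨ 2 = 4
(q ∨ r) → q = 4 → 4 = 4
~((q ∨ r) → q) = ~4 = 0
~((q ∨ r) → q) ∧ r = 0 ∧ 2 = 0
(~((q ∨ r) → q) ∧ r) → ~((q ∨ r) → q) = 0 → 0 = 4
and checking the remaining 24 assignments likewise gives ≥ 4 in every case.

Yes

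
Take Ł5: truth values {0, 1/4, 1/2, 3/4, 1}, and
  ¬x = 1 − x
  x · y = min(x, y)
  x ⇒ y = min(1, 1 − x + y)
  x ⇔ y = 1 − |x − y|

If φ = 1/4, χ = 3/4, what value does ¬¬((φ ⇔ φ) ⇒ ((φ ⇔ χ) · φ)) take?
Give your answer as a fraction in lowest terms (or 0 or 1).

1/4

φ ⇔ φ = 1/4 ⇔ 1/4 = 1
φ ⇔ χ = 1/4 ⇔ 3/4 = 1/2
(φ ⇔ χ) · φ = 1/2 · 1/4 = 1/4
(φ ⇔ φ) ⇒ ((φ ⇔ χ) · φ) = 1 ⇒ 1/4 = 1/4
¬((φ ⇔ φ) ⇒ ((φ ⇔ χ) · φ)) = ¬1/4 = 3/4
¬¬((φ ⇔ φ) ⇒ ((φ ⇔ χ) · φ)) = ¬3/4 = 1/4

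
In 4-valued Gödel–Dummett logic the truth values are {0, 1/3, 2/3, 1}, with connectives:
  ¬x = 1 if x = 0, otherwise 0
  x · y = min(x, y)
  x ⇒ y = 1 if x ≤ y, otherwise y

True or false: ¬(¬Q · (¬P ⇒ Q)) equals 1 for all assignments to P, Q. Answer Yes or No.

Counterexample: take P = 1/3, Q = 0.
¬Q = ¬0 = 1
¬P = ¬1/3 = 0
¬P ⇒ Q = 0 ⇒ 0 = 1
¬Q · (¬P ⇒ Q) = 1 · 1 = 1
¬(¬Q · (¬P ⇒ Q)) = ¬1 = 0
This gives 0 ≠ 1.

No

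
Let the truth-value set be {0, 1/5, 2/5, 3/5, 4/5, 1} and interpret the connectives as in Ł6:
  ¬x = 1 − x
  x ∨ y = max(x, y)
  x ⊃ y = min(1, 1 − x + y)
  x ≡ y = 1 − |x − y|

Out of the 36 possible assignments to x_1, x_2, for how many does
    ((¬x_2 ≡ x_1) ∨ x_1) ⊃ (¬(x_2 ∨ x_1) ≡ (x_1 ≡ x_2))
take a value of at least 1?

value 1: 18 assignments (counts)
value 4/5: 8 assignments
value 3/5: 5 assignments
value 2/5: 3 assignments
value 1/5: 1 assignment
value 0: 1 assignment
So 18 of the 36 assignments meet the threshold.

18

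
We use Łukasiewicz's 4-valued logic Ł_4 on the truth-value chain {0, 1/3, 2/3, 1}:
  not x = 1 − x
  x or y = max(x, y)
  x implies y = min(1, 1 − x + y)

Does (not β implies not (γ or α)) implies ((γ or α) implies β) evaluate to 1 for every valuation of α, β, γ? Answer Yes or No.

Yes

At α = 1/3, β = 1/3, γ = 0, for instance:
not β = not 1/3 = 2/3
γ or α = 0 or 1/3 = 1/3
not (γ or α) = not 1/3 = 2/3
not β implies not (γ or α) = 2/3 implies 2/3 = 1
(γ or α) implies β = 1/3 implies 1/3 = 1
(not β implies not (γ or α)) implies ((γ or α) implies β) = 1 implies 1 = 1
and checking the remaining 63 assignments likewise gives ≥ 1 in every case.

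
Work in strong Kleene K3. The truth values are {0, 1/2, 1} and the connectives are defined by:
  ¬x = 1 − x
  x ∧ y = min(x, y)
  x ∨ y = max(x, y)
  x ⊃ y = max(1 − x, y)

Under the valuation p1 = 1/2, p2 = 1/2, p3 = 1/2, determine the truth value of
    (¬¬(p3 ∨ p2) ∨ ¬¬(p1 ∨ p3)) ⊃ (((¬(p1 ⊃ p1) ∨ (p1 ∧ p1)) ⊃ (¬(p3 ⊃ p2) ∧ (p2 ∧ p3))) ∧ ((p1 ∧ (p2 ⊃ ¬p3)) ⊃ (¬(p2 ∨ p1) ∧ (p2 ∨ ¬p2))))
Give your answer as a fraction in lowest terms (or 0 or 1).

1/2

p3 ∨ p2 = 1/2 ∨ 1/2 = 1/2
¬(p3 ∨ p2) = ¬1/2 = 1/2
¬¬(p3 ∨ p2) = ¬1/2 = 1/2
p1 ∨ p3 = 1/2 ∨ 1/2 = 1/2
¬(p1 ∨ p3) = ¬1/2 = 1/2
¬¬(p1 ∨ p3) = ¬1/2 = 1/2
¬¬(p3 ∨ p2) ∨ ¬¬(p1 ∨ p3) = 1/2 ∨ 1/2 = 1/2
p1 ⊃ p1 = 1/2 ⊃ 1/2 = 1/2
¬(p1 ⊃ p1) = ¬1/2 = 1/2
p1 ∧ p1 = 1/2 ∧ 1/2 = 1/2
¬(p1 ⊃ p1) ∨ (p1 ∧ p1) = 1/2 ∨ 1/2 = 1/2
p3 ⊃ p2 = 1/2 ⊃ 1/2 = 1/2
¬(p3 ⊃ p2) = ¬1/2 = 1/2
p2 ∧ p3 = 1/2 ∧ 1/2 = 1/2
¬(p3 ⊃ p2) ∧ (p2 ∧ p3) = 1/2 ∧ 1/2 = 1/2
(¬(p1 ⊃ p1) ∨ (p1 ∧ p1)) ⊃ (¬(p3 ⊃ p2) ∧ (p2 ∧ p3)) = 1/2 ⊃ 1/2 = 1/2
¬p3 = ¬1/2 = 1/2
p2 ⊃ ¬p3 = 1/2 ⊃ 1/2 = 1/2
p1 ∧ (p2 ⊃ ¬p3) = 1/2 ∧ 1/2 = 1/2
p2 ∨ p1 = 1/2 ∨ 1/2 = 1/2
¬(p2 ∨ p1) = ¬1/2 = 1/2
¬p2 = ¬1/2 = 1/2
p2 ∨ ¬p2 = 1/2 ∨ 1/2 = 1/2
¬(p2 ∨ p1) ∧ (p2 ∨ ¬p2) = 1/2 ∧ 1/2 = 1/2
(p1 ∧ (p2 ⊃ ¬p3)) ⊃ (¬(p2 ∨ p1) ∧ (p2 ∨ ¬p2)) = 1/2 ⊃ 1/2 = 1/2
((¬(p1 ⊃ p1) ∨ (p1 ∧ p1)) ⊃ (¬(p3 ⊃ p2) ∧ (p2 ∧ p3))) ∧ ((p1 ∧ (p2 ⊃ ¬p3)) ⊃ (¬(p2 ∨ p1) ∧ (p2 ∨ ¬p2))) = 1/2 ∧ 1/2 = 1/2
(¬¬(p3 ∨ p2) ∨ ¬¬(p1 ∨ p3)) ⊃ (((¬(p1 ⊃ p1) ∨ (p1 ∧ p1)) ⊃ (¬(p3 ⊃ p2) ∧ (p2 ∧ p3))) ∧ ((p1 ∧ (p2 ⊃ ¬p3)) ⊃ (¬(p2 ∨ p1) ∧ (p2 ∨ ¬p2)))) = 1/2 ⊃ 1/2 = 1/2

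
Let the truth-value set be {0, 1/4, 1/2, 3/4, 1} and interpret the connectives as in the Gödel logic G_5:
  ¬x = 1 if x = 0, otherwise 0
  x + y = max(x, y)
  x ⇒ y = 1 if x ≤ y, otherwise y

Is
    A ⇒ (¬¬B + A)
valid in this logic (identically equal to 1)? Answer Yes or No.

At A = 1/2, B = 1, for instance:
¬B = ¬1 = 0
¬¬B = ¬0 = 1
¬¬B + A = 1 + 1/2 = 1
A ⇒ (¬¬B + A) = 1/2 ⇒ 1 = 1
and checking the remaining 24 assignments likewise gives ≥ 1 in every case.

Yes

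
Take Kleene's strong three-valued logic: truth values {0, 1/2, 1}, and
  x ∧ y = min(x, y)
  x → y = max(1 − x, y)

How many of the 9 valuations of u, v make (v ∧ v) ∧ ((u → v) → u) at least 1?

u = 0, v = 0 ↦ 0  <
u = 0, v = 1/2 ↦ 0  <
u = 0, v = 1 ↦ 0  <
u = 1/2, v = 0 ↦ 0  <
u = 1/2, v = 1/2 ↦ 1/2  <
u = 1/2, v = 1 ↦ 1/2  <
u = 1, v = 0 ↦ 0  <
u = 1, v = 1/2 ↦ 1/2  <
u = 1, v = 1 ↦ 1  ≥
So 1 of the 9 assignments meets the threshold.

1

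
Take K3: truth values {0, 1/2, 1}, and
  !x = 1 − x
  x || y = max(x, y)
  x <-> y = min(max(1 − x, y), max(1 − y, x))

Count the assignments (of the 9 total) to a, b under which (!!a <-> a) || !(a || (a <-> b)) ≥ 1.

a = 0, b = 0 ↦ 1  ≥
a = 0, b = 1/2 ↦ 1  ≥
a = 0, b = 1 ↦ 1  ≥
a = 1/2, b = 0 ↦ 1/2  <
a = 1/2, b = 1/2 ↦ 1/2  <
a = 1/2, b = 1 ↦ 1/2  <
a = 1, b = 0 ↦ 1  ≥
a = 1, b = 1/2 ↦ 1  ≥
a = 1, b = 1 ↦ 1  ≥
So 6 of the 9 assignments meet the threshold.

6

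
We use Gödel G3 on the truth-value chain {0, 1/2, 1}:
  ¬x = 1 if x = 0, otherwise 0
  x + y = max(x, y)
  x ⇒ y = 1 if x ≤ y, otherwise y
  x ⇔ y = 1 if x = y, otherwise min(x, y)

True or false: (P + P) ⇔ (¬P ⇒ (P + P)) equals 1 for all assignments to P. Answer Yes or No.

No

Counterexample: take P = 1/2.
P + P = 1/2 + 1/2 = 1/2
¬P = ¬1/2 = 0
¬P ⇒ (P + P) = 0 ⇒ 1/2 = 1
(P + P) ⇔ (¬P ⇒ (P + P)) = 1/2 ⇔ 1 = 1/2
This gives 1/2 ≠ 1.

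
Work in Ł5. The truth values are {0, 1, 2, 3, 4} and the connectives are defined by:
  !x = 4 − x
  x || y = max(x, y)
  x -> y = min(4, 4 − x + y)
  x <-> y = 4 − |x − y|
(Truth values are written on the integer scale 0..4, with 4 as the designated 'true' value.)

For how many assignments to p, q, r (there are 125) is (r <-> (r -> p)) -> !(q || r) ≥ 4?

value 4: 58 assignments (counts)
value 3: 20 assignments
value 2: 26 assignments
value 1: 14 assignments
value 0: 7 assignments
So 58 of the 125 assignments meet the threshold.

58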